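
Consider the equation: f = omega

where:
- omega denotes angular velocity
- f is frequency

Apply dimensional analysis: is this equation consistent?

Yes

omega (angular velocity) has dimensions [T^-1].
f (frequency) has dimensions [T^-1].

Left side: [T^-1]
Right side: [T^-1]

Both sides have the same dimensions, so the equation is dimensionally consistent.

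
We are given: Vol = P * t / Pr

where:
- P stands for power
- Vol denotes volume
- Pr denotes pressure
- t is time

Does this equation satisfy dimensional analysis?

Yes

P (power) has dimensions [L^2 M T^-3].
Vol (volume) has dimensions [L^3].
Pr (pressure) has dimensions [L^-1 M T^-2].
t (time) has dimensions [T].

Left side: [L^3]
Right side: [L^3]

Both sides have the same dimensions, so the equation is dimensionally consistent.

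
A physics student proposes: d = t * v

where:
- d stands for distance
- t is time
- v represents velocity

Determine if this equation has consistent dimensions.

Yes

d (distance) has dimensions [L].
t (time) has dimensions [T].
v (velocity) has dimensions [L T^-1].

Left side: [L]
Right side: [L]

Both sides have the same dimensions, so the equation is dimensionally consistent.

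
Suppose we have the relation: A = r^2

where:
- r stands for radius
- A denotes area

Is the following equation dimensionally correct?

Yes

r (radius) has dimensions [L].
A (area) has dimensions [L^2].

Left side: [L^2]
Right side: [L^2]

Both sides have the same dimensions, so the equation is dimensionally consistent.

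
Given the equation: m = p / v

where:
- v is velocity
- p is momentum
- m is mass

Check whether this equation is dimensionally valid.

Yes

v (velocity) has dimensions [L T^-1].
p (momentum) has dimensions [L M T^-1].
m (mass) has dimensions [M].

Left side: [M]
Right side: [M]

Both sides have the same dimensions, so the equation is dimensionally consistent.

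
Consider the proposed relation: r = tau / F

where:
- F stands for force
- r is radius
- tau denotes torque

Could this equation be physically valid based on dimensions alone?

Yes

F (force) has dimensions [L M T^-2].
r (radius) has dimensions [L].
tau (torque) has dimensions [L^2 M T^-2].

Left side: [L]
Right side: [L]

Both sides have the same dimensions, so the equation is dimensionally consistent.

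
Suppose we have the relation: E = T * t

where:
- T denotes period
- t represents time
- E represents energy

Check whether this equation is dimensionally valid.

No

T (period) has dimensions [T].
t (time) has dimensions [T].
E (energy) has dimensions [L^2 M T^-2].

Left side: [L^2 M T^-2]
Right side: [T^2]

The two sides have different dimensions, so the equation is NOT dimensionally consistent.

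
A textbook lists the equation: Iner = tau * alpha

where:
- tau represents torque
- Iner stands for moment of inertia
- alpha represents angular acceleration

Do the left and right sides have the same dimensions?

No

tau (torque) has dimensions [L^2 M T^-2].
Iner (moment of inertia) has dimensions [L^2 M].
alpha (angular acceleration) has dimensions [T^-2].

Left side: [L^2 M]
Right side: [L^2 M T^-4]

The two sides have different dimensions, so the equation is NOT dimensionally consistent.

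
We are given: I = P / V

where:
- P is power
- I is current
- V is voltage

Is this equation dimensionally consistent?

Yes

P (power) has dimensions [L^2 M T^-3].
I (current) has dimensions [I].
V (voltage) has dimensions [I^-1 L^2 M T^-3].

Left side: [I]
Right side: [I]

Both sides have the same dimensions, so the equation is dimensionally consistent.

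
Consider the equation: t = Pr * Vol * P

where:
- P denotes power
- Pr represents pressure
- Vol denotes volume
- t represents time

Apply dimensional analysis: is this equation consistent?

No

P (power) has dimensions [L^2 M T^-3].
Pr (pressure) has dimensions [L^-1 M T^-2].
Vol (volume) has dimensions [L^3].
t (time) has dimensions [T].

Left side: [T]
Right side: [L^4 M^2 T^-5]

The two sides have different dimensions, so the equation is NOT dimensionally consistent.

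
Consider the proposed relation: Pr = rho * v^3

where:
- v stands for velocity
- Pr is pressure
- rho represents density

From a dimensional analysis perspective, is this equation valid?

No

v (velocity) has dimensions [L T^-1].
Pr (pressure) has dimensions [L^-1 M T^-2].
rho (density) has dimensions [L^-3 M].

Left side: [L^-1 M T^-2]
Right side: [M T^-3]

The two sides have different dimensions, so the equation is NOT dimensionally consistent.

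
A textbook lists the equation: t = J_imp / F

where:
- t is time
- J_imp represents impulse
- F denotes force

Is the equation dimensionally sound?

Yes

t (time) has dimensions [T].
J_imp (impulse) has dimensions [L M T^-1].
F (force) has dimensions [L M T^-2].

Left side: [T]
Right side: [T]

Both sides have the same dimensions, so the equation is dimensionally consistent.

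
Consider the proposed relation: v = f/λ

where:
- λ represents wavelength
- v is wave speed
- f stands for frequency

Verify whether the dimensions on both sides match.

No

λ (wavelength) has dimensions [L].
v (wave speed) has dimensions [L T^-1].
f (frequency) has dimensions [T^-1].

Left side: [L T^-1]
Right side: [L^-1 T^-1]

The two sides have different dimensions, so the equation is NOT dimensionally consistent.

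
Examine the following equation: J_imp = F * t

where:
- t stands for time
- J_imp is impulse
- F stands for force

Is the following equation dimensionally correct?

Yes

t (time) has dimensions [T].
J_imp (impulse) has dimensions [L M T^-1].
F (force) has dimensions [L M T^-2].

Left side: [L M T^-1]
Right side: [L M T^-1]

Both sides have the same dimensions, so the equation is dimensionally consistent.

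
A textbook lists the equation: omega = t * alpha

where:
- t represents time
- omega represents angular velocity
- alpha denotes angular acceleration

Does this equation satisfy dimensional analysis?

Yes

t (time) has dimensions [T].
omega (angular velocity) has dimensions [T^-1].
alpha (angular acceleration) has dimensions [T^-2].

Left side: [T^-1]
Right side: [T^-1]

Both sides have the same dimensions, so the equation is dimensionally consistent.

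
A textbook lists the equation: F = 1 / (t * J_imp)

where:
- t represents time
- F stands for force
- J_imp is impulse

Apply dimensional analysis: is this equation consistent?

No

t (time) has dimensions [T].
F (force) has dimensions [L M T^-2].
J_imp (impulse) has dimensions [L M T^-1].

Left side: [L M T^-2]
Right side: [L^-1 M^-1]

The two sides have different dimensions, so the equation is NOT dimensionally consistent.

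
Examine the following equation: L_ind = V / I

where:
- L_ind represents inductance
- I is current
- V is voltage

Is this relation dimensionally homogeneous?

No

L_ind (inductance) has dimensions [I^-2 L^2 M T^-2].
I (current) has dimensions [I].
V (voltage) has dimensions [I^-1 L^2 M T^-3].

Left side: [I^-2 L^2 M T^-2]
Right side: [I^-2 L^2 M T^-3]

The two sides have different dimensions, so the equation is NOT dimensionally consistent.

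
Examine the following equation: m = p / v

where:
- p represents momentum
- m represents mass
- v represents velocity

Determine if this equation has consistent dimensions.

Yes

p (momentum) has dimensions [L M T^-1].
m (mass) has dimensions [M].
v (velocity) has dimensions [L T^-1].

Left side: [M]
Right side: [M]

Both sides have the same dimensions, so the equation is dimensionally consistent.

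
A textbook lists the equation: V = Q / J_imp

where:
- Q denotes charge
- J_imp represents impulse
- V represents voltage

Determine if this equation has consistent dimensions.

No

Q (charge) has dimensions [I T].
J_imp (impulse) has dimensions [L M T^-1].
V (voltage) has dimensions [I^-1 L^2 M T^-3].

Left side: [I^-1 L^2 M T^-3]
Right side: [I L^-1 M^-1 T^2]

The two sides have different dimensions, so the equation is NOT dimensionally consistent.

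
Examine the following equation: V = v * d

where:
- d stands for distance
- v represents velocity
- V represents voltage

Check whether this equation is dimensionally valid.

No

d (distance) has dimensions [L].
v (velocity) has dimensions [L T^-1].
V (voltage) has dimensions [I^-1 L^2 M T^-3].

Left side: [I^-1 L^2 M T^-3]
Right side: [L^2 T^-1]

The two sides have different dimensions, so the equation is NOT dimensionally consistent.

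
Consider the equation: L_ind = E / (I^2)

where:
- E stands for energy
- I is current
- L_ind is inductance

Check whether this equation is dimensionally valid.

Yes

E (energy) has dimensions [L^2 M T^-2].
I (current) has dimensions [I].
L_ind (inductance) has dimensions [I^-2 L^2 M T^-2].

Left side: [I^-2 L^2 M T^-2]
Right side: [I^-2 L^2 M T^-2]

Both sides have the same dimensions, so the equation is dimensionally consistent.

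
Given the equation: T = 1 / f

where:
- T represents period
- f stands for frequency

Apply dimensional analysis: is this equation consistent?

Yes

T (period) has dimensions [T].
f (frequency) has dimensions [T^-1].

Left side: [T]
Right side: [T]

Both sides have the same dimensions, so the equation is dimensionally consistent.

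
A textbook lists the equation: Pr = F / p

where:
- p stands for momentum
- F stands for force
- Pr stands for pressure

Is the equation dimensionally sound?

No

p (momentum) has dimensions [L M T^-1].
F (force) has dimensions [L M T^-2].
Pr (pressure) has dimensions [L^-1 M T^-2].

Left side: [L^-1 M T^-2]
Right side: [T^-1]

The two sides have different dimensions, so the equation is NOT dimensionally consistent.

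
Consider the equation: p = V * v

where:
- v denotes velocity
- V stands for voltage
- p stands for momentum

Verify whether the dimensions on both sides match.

No

v (velocity) has dimensions [L T^-1].
V (voltage) has dimensions [I^-1 L^2 M T^-3].
p (momentum) has dimensions [L M T^-1].

Left side: [L M T^-1]
Right side: [I^-1 L^3 M T^-4]

The two sides have different dimensions, so the equation is NOT dimensionally consistent.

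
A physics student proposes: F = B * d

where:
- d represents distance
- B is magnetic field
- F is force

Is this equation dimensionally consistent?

No

d (distance) has dimensions [L].
B (magnetic field) has dimensions [I^-1 M T^-2].
F (force) has dimensions [L M T^-2].

Left side: [L M T^-2]
Right side: [I^-1 L M T^-2]

The two sides have different dimensions, so the equation is NOT dimensionally consistent.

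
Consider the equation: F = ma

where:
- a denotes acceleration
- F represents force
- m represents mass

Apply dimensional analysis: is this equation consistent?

Yes

a (acceleration) has dimensions [L T^-2].
F (force) has dimensions [L M T^-2].
m (mass) has dimensions [M].

Left side: [L M T^-2]
Right side: [L M T^-2]

Both sides have the same dimensions, so the equation is dimensionally consistent.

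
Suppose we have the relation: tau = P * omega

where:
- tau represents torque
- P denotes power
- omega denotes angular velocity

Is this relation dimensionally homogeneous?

No

tau (torque) has dimensions [L^2 M T^-2].
P (power) has dimensions [L^2 M T^-3].
omega (angular velocity) has dimensions [T^-1].

Left side: [L^2 M T^-2]
Right side: [L^2 M T^-4]

The two sides have different dimensions, so the equation is NOT dimensionally consistent.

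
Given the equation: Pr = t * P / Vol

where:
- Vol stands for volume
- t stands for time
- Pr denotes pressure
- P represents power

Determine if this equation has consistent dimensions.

Yes

Vol (volume) has dimensions [L^3].
t (time) has dimensions [T].
Pr (pressure) has dimensions [L^-1 M T^-2].
P (power) has dimensions [L^2 M T^-3].

Left side: [L^-1 M T^-2]
Right side: [L^-1 M T^-2]

Both sides have the same dimensions, so the equation is dimensionally consistent.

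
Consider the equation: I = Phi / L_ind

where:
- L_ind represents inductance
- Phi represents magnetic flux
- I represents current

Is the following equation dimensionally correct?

Yes

L_ind (inductance) has dimensions [I^-2 L^2 M T^-2].
Phi (magnetic flux) has dimensions [I^-1 L^2 M T^-2].
I (current) has dimensions [I].

Left side: [I]
Right side: [I]

Both sides have the same dimensions, so the equation is dimensionally consistent.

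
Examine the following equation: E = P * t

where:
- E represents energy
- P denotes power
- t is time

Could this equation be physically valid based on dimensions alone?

Yes

E (energy) has dimensions [L^2 M T^-2].
P (power) has dimensions [L^2 M T^-3].
t (time) has dimensions [T].

Left side: [L^2 M T^-2]
Right side: [L^2 M T^-2]

Both sides have the same dimensions, so the equation is dimensionally consistent.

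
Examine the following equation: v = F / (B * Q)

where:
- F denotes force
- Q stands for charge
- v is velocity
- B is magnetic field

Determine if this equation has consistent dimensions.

Yes

F (force) has dimensions [L M T^-2].
Q (charge) has dimensions [I T].
v (velocity) has dimensions [L T^-1].
B (magnetic field) has dimensions [I^-1 M T^-2].

Left side: [L T^-1]
Right side: [L T^-1]

Both sides have the same dimensions, so the equation is dimensionally consistent.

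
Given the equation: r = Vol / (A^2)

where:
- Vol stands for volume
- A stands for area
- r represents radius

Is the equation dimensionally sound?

No

Vol (volume) has dimensions [L^3].
A (area) has dimensions [L^2].
r (radius) has dimensions [L].

Left side: [L]
Right side: [L^-1]

The two sides have different dimensions, so the equation is NOT dimensionally consistent.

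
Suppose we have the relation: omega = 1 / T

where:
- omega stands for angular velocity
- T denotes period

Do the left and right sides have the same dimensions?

Yes

omega (angular velocity) has dimensions [T^-1].
T (period) has dimensions [T].

Left side: [T^-1]
Right side: [T^-1]

Both sides have the same dimensions, so the equation is dimensionally consistent.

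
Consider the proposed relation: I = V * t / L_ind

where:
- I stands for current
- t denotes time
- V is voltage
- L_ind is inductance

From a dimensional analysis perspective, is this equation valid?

Yes

I (current) has dimensions [I].
t (time) has dimensions [T].
V (voltage) has dimensions [I^-1 L^2 M T^-3].
L_ind (inductance) has dimensions [I^-2 L^2 M T^-2].

Left side: [I]
Right side: [I]

Both sides have the same dimensions, so the equation is dimensionally consistent.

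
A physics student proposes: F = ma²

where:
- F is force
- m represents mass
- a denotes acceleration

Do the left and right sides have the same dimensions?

No

F (force) has dimensions [L M T^-2].
m (mass) has dimensions [M].
a (acceleration) has dimensions [L T^-2].

Left side: [L M T^-2]
Right side: [L^2 M T^-4]

The two sides have different dimensions, so the equation is NOT dimensionally consistent.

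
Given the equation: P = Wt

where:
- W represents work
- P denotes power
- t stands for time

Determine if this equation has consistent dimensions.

No

W (work) has dimensions [L^2 M T^-2].
P (power) has dimensions [L^2 M T^-3].
t (time) has dimensions [T].

Left side: [L^2 M T^-3]
Right side: [L^2 M T^-1]

The two sides have different dimensions, so the equation is NOT dimensionally consistent.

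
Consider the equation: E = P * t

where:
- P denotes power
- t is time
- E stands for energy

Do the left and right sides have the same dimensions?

Yes

P (power) has dimensions [L^2 M T^-3].
t (time) has dimensions [T].
E (energy) has dimensions [L^2 M T^-2].

Left side: [L^2 M T^-2]
Right side: [L^2 M T^-2]

Both sides have the same dimensions, so the equation is dimensionally consistent.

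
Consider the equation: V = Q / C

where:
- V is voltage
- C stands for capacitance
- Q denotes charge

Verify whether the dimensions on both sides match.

Yes

V (voltage) has dimensions [I^-1 L^2 M T^-3].
C (capacitance) has dimensions [I^2 L^-2 M^-1 T^4].
Q (charge) has dimensions [I T].

Left side: [I^-1 L^2 M T^-3]
Right side: [I^-1 L^2 M T^-3]

Both sides have the same dimensions, so the equation is dimensionally consistent.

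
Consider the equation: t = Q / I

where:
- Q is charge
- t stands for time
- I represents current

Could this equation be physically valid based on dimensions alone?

Yes

Q (charge) has dimensions [I T].
t (time) has dimensions [T].
I (current) has dimensions [I].

Left side: [T]
Right side: [T]

Both sides have the same dimensions, so the equation is dimensionally consistent.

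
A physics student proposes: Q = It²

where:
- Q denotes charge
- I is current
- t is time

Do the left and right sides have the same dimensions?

No

Q (charge) has dimensions [I T].
I (current) has dimensions [I].
t (time) has dimensions [T].

Left side: [I T]
Right side: [I T^2]

The two sides have different dimensions, so the equation is NOT dimensionally consistent.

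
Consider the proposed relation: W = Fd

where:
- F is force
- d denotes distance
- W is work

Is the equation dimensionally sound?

Yes

F (force) has dimensions [L M T^-2].
d (distance) has dimensions [L].
W (work) has dimensions [L^2 M T^-2].

Left side: [L^2 M T^-2]
Right side: [L^2 M T^-2]

Both sides have the same dimensions, so the equation is dimensionally consistent.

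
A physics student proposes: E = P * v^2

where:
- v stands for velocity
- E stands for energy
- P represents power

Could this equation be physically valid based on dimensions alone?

No

v (velocity) has dimensions [L T^-1].
E (energy) has dimensions [L^2 M T^-2].
P (power) has dimensions [L^2 M T^-3].

Left side: [L^2 M T^-2]
Right side: [L^4 M T^-5]

The two sides have different dimensions, so the equation is NOT dimensionally consistent.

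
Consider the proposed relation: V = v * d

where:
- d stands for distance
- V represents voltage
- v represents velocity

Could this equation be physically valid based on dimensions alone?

No

d (distance) has dimensions [L].
V (voltage) has dimensions [I^-1 L^2 M T^-3].
v (velocity) has dimensions [L T^-1].

Left side: [I^-1 L^2 M T^-3]
Right side: [L^2 T^-1]

The two sides have different dimensions, so the equation is NOT dimensionally consistent.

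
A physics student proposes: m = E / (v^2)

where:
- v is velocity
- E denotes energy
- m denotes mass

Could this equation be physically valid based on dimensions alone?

Yes

v (velocity) has dimensions [L T^-1].
E (energy) has dimensions [L^2 M T^-2].
m (mass) has dimensions [M].

Left side: [M]
Right side: [M]

Both sides have the same dimensions, so the equation is dimensionally consistent.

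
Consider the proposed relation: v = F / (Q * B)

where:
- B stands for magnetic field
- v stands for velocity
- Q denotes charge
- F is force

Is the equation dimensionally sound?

Yes

B (magnetic field) has dimensions [I^-1 M T^-2].
v (velocity) has dimensions [L T^-1].
Q (charge) has dimensions [I T].
F (force) has dimensions [L M T^-2].

Left side: [L T^-1]
Right side: [L T^-1]

Both sides have the same dimensions, so the equation is dimensionally consistent.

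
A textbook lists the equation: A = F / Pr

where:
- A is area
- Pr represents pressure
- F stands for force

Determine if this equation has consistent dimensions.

Yes

A (area) has dimensions [L^2].
Pr (pressure) has dimensions [L^-1 M T^-2].
F (force) has dimensions [L M T^-2].

Left side: [L^2]
Right side: [L^2]

Both sides have the same dimensions, so the equation is dimensionally consistent.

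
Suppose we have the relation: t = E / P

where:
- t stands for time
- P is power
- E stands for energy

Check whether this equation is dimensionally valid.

Yes

t (time) has dimensions [T].
P (power) has dimensions [L^2 M T^-3].
E (energy) has dimensions [L^2 M T^-2].

Left side: [T]
Right side: [T]

Both sides have the same dimensions, so the equation is dimensionally consistent.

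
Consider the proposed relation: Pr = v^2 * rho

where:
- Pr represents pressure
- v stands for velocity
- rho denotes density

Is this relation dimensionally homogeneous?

Yes

Pr (pressure) has dimensions [L^-1 M T^-2].
v (velocity) has dimensions [L T^-1].
rho (density) has dimensions [L^-3 M].

Left side: [L^-1 M T^-2]
Right side: [L^-1 M T^-2]

Both sides have the same dimensions, so the equation is dimensionally consistent.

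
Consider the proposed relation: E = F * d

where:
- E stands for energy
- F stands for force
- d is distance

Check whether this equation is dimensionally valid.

Yes

E (energy) has dimensions [L^2 M T^-2].
F (force) has dimensions [L M T^-2].
d (distance) has dimensions [L].

Left side: [L^2 M T^-2]
Right side: [L^2 M T^-2]

Both sides have the same dimensions, so the equation is dimensionally consistent.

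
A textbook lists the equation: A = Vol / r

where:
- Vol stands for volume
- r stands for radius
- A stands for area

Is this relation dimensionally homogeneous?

Yes

Vol (volume) has dimensions [L^3].
r (radius) has dimensions [L].
A (area) has dimensions [L^2].

Left side: [L^2]
Right side: [L^2]

Both sides have the same dimensions, so the equation is dimensionally consistent.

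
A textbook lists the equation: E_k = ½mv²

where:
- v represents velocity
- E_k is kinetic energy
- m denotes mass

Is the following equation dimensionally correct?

Yes

v (velocity) has dimensions [L T^-1].
E_k (kinetic energy) has dimensions [L^2 M T^-2].
m (mass) has dimensions [M].

Left side: [L^2 M T^-2]
Right side: [L^2 M T^-2]

Both sides have the same dimensions, so the equation is dimensionally consistent.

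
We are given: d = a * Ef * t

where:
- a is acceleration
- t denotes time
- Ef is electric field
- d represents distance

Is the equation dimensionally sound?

No

a (acceleration) has dimensions [L T^-2].
t (time) has dimensions [T].
Ef (electric field) has dimensions [I^-1 L M T^-3].
d (distance) has dimensions [L].

Left side: [L]
Right side: [I^-1 L^2 M T^-4]

The two sides have different dimensions, so the equation is NOT dimensionally consistent.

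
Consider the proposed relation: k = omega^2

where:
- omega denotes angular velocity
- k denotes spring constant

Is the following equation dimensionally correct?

No

omega (angular velocity) has dimensions [T^-1].
k (spring constant) has dimensions [M T^-2].

Left side: [M T^-2]
Right side: [T^-2]

The two sides have different dimensions, so the equation is NOT dimensionally consistent.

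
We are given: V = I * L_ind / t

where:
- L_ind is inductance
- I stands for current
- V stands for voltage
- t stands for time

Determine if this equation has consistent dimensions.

Yes

L_ind (inductance) has dimensions [I^-2 L^2 M T^-2].
I (current) has dimensions [I].
V (voltage) has dimensions [I^-1 L^2 M T^-3].
t (time) has dimensions [T].

Left side: [I^-1 L^2 M T^-3]
Right side: [I^-1 L^2 M T^-3]

Both sides have the same dimensions, so the equation is dimensionally consistent.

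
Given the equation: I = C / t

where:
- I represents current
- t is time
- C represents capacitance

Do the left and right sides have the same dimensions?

No

I (current) has dimensions [I].
t (time) has dimensions [T].
C (capacitance) has dimensions [I^2 L^-2 M^-1 T^4].

Left side: [I]
Right side: [I^2 L^-2 M^-1 T^3]

The two sides have different dimensions, so the equation is NOT dimensionally consistent.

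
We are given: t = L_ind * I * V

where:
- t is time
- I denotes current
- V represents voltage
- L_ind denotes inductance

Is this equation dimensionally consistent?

No

t (time) has dimensions [T].
I (current) has dimensions [I].
V (voltage) has dimensions [I^-1 L^2 M T^-3].
L_ind (inductance) has dimensions [I^-2 L^2 M T^-2].

Left side: [T]
Right side: [I^-2 L^4 M^2 T^-5]

The two sides have different dimensions, so the equation is NOT dimensionally consistent.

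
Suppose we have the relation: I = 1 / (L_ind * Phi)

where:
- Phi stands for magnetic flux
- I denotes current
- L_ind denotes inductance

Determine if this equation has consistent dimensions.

No

Phi (magnetic flux) has dimensions [I^-1 L^2 M T^-2].
I (current) has dimensions [I].
L_ind (inductance) has dimensions [I^-2 L^2 M T^-2].

Left side: [I]
Right side: [I^3 L^-4 M^-2 T^4]

The two sides have different dimensions, so the equation is NOT dimensionally consistent.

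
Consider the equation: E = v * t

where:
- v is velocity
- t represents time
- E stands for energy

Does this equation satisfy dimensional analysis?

No

v (velocity) has dimensions [L T^-1].
t (time) has dimensions [T].
E (energy) has dimensions [L^2 M T^-2].

Left side: [L^2 M T^-2]
Right side: [L]

The two sides have different dimensions, so the equation is NOT dimensionally consistent.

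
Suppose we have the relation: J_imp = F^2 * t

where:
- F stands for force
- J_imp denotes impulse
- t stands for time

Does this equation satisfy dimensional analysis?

No

F (force) has dimensions [L M T^-2].
J_imp (impulse) has dimensions [L M T^-1].
t (time) has dimensions [T].

Left side: [L M T^-1]
Right side: [L^2 M^2 T^-3]

The two sides have different dimensions, so the equation is NOT dimensionally consistent.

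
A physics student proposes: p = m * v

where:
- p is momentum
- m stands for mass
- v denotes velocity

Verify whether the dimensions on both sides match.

Yes

p (momentum) has dimensions [L M T^-1].
m (mass) has dimensions [M].
v (velocity) has dimensions [L T^-1].

Left side: [L M T^-1]
Right side: [L M T^-1]

Both sides have the same dimensions, so the equation is dimensionally consistent.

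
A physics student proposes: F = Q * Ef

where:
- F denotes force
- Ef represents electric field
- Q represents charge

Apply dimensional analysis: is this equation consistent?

Yes

F (force) has dimensions [L M T^-2].
Ef (electric field) has dimensions [I^-1 L M T^-3].
Q (charge) has dimensions [I T].

Left side: [L M T^-2]
Right side: [L M T^-2]

Both sides have the same dimensions, so the equation is dimensionally consistent.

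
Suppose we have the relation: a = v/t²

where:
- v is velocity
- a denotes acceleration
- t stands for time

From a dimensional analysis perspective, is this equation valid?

No

v (velocity) has dimensions [L T^-1].
a (acceleration) has dimensions [L T^-2].
t (time) has dimensions [T].

Left side: [L T^-2]
Right side: [L T^-3]

The two sides have different dimensions, so the equation is NOT dimensionally consistent.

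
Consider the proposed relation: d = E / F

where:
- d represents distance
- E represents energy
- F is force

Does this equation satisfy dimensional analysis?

Yes

d (distance) has dimensions [L].
E (energy) has dimensions [L^2 M T^-2].
F (force) has dimensions [L M T^-2].

Left side: [L]
Right side: [L]

Both sides have the same dimensions, so the equation is dimensionally consistent.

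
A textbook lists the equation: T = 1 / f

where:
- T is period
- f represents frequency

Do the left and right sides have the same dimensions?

Yes

T (period) has dimensions [T].
f (frequency) has dimensions [T^-1].

Left side: [T]
Right side: [T]

Both sides have the same dimensions, so the equation is dimensionally consistent.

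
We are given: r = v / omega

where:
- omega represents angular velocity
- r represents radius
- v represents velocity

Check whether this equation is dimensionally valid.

Yes

omega (angular velocity) has dimensions [T^-1].
r (radius) has dimensions [L].
v (velocity) has dimensions [L T^-1].

Left side: [L]
Right side: [L]

Both sides have the same dimensions, so the equation is dimensionally consistent.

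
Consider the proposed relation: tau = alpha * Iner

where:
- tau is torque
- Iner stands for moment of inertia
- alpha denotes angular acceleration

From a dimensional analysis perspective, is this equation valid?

Yes

tau (torque) has dimensions [L^2 M T^-2].
Iner (moment of inertia) has dimensions [L^2 M].
alpha (angular acceleration) has dimensions [T^-2].

Left side: [L^2 M T^-2]
Right side: [L^2 M T^-2]

Both sides have the same dimensions, so the equation is dimensionally consistent.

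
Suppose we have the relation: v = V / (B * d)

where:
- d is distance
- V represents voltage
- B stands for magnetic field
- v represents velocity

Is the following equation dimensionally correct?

Yes

d (distance) has dimensions [L].
V (voltage) has dimensions [I^-1 L^2 M T^-3].
B (magnetic field) has dimensions [I^-1 M T^-2].
v (velocity) has dimensions [L T^-1].

Left side: [L T^-1]
Right side: [L T^-1]

Both sides have the same dimensions, so the equation is dimensionally consistent.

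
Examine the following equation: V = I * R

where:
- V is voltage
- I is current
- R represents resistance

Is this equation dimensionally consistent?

Yes

V (voltage) has dimensions [I^-1 L^2 M T^-3].
I (current) has dimensions [I].
R (resistance) has dimensions [I^-2 L^2 M T^-3].

Left side: [I^-1 L^2 M T^-3]
Right side: [I^-1 L^2 M T^-3]

Both sides have the same dimensions, so the equation is dimensionally consistent.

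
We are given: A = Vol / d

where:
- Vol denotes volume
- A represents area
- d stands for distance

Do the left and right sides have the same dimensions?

Yes

Vol (volume) has dimensions [L^3].
A (area) has dimensions [L^2].
d (distance) has dimensions [L].

Left side: [L^2]
Right side: [L^2]

Both sides have the same dimensions, so the equation is dimensionally consistent.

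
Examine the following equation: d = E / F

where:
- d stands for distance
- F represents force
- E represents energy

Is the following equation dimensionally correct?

Yes

d (distance) has dimensions [L].
F (force) has dimensions [L M T^-2].
E (energy) has dimensions [L^2 M T^-2].

Left side: [L]
Right side: [L]

Both sides have the same dimensions, so the equation is dimensionally consistent.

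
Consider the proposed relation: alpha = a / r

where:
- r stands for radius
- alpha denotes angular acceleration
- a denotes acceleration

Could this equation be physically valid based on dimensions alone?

Yes

r (radius) has dimensions [L].
alpha (angular acceleration) has dimensions [T^-2].
a (acceleration) has dimensions [L T^-2].

Left side: [T^-2]
Right side: [T^-2]

Both sides have the same dimensions, so the equation is dimensionally consistent.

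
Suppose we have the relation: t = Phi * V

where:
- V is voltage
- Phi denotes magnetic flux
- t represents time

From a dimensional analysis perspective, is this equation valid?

No

V (voltage) has dimensions [I^-1 L^2 M T^-3].
Phi (magnetic flux) has dimensions [I^-1 L^2 M T^-2].
t (time) has dimensions [T].

Left side: [T]
Right side: [I^-2 L^4 M^2 T^-5]

The two sides have different dimensions, so the equation is NOT dimensionally consistent.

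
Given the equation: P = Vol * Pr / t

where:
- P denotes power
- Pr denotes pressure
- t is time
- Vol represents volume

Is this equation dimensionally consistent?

Yes

P (power) has dimensions [L^2 M T^-3].
Pr (pressure) has dimensions [L^-1 M T^-2].
t (time) has dimensions [T].
Vol (volume) has dimensions [L^3].

Left side: [L^2 M T^-3]
Right side: [L^2 M T^-3]

Both sides have the same dimensions, so the equation is dimensionally consistent.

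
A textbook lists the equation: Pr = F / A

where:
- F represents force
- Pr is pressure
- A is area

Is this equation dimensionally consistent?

Yes

F (force) has dimensions [L M T^-2].
Pr (pressure) has dimensions [L^-1 M T^-2].
A (area) has dimensions [L^2].

Left side: [L^-1 M T^-2]
Right side: [L^-1 M T^-2]

Both sides have the same dimensions, so the equation is dimensionally consistent.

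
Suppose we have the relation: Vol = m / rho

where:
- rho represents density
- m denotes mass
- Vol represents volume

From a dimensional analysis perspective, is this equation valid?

Yes

rho (density) has dimensions [L^-3 M].
m (mass) has dimensions [M].
Vol (volume) has dimensions [L^3].

Left side: [L^3]
Right side: [L^3]

Both sides have the same dimensions, so the equation is dimensionally consistent.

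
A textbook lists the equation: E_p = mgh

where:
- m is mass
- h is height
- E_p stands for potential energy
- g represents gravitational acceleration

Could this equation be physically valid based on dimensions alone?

Yes

m (mass) has dimensions [M].
h (height) has dimensions [L].
E_p (potential energy) has dimensions [L^2 M T^-2].
g (gravitational acceleration) has dimensions [L T^-2].

Left side: [L^2 M T^-2]
Right side: [L^2 M T^-2]

Both sides have the same dimensions, so the equation is dimensionally consistent.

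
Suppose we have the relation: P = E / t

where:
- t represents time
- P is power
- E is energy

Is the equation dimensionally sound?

Yes

t (time) has dimensions [T].
P (power) has dimensions [L^2 M T^-3].
E (energy) has dimensions [L^2 M T^-2].

Left side: [L^2 M T^-3]
Right side: [L^2 M T^-3]

Both sides have the same dimensions, so the equation is dimensionally consistent.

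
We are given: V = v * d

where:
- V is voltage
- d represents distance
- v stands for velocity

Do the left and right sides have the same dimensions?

No

V (voltage) has dimensions [I^-1 L^2 M T^-3].
d (distance) has dimensions [L].
v (velocity) has dimensions [L T^-1].

Left side: [I^-1 L^2 M T^-3]
Right side: [L^2 T^-1]

The two sides have different dimensions, so the equation is NOT dimensionally consistent.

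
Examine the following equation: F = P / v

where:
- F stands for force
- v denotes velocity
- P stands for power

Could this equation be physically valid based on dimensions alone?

Yes

F (force) has dimensions [L M T^-2].
v (velocity) has dimensions [L T^-1].
P (power) has dimensions [L^2 M T^-3].

Left side: [L M T^-2]
Right side: [L M T^-2]

Both sides have the same dimensions, so the equation is dimensionally consistent.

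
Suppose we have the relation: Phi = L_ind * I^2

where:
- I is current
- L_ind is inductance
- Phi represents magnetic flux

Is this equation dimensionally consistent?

No

I (current) has dimensions [I].
L_ind (inductance) has dimensions [I^-2 L^2 M T^-2].
Phi (magnetic flux) has dimensions [I^-1 L^2 M T^-2].

Left side: [I^-1 L^2 M T^-2]
Right side: [L^2 M T^-2]

The two sides have different dimensions, so the equation is NOT dimensionally consistent.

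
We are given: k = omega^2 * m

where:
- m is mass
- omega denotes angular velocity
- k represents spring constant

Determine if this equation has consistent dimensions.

Yes

m (mass) has dimensions [M].
omega (angular velocity) has dimensions [T^-1].
k (spring constant) has dimensions [M T^-2].

Left side: [M T^-2]
Right side: [M T^-2]

Both sides have the same dimensions, so the equation is dimensionally consistent.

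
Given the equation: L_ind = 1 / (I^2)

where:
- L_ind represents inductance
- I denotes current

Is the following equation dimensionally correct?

No

L_ind (inductance) has dimensions [I^-2 L^2 M T^-2].
I (current) has dimensions [I].

Left side: [I^-2 L^2 M T^-2]
Right side: [I^-2]

The two sides have different dimensions, so the equation is NOT dimensionally consistent.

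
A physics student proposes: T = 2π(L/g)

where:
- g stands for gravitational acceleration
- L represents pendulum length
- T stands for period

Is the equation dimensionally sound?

No

g (gravitational acceleration) has dimensions [L T^-2].
L (pendulum length) has dimensions [L].
T (period) has dimensions [T].

Left side: [T]
Right side: [T^2]

The two sides have different dimensions, so the equation is NOT dimensionally consistent.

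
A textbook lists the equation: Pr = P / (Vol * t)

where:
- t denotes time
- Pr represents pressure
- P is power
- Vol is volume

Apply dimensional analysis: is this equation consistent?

No

t (time) has dimensions [T].
Pr (pressure) has dimensions [L^-1 M T^-2].
P (power) has dimensions [L^2 M T^-3].
Vol (volume) has dimensions [L^3].

Left side: [L^-1 M T^-2]
Right side: [L^-1 M T^-4]

The two sides have different dimensions, so the equation is NOT dimensionally consistent.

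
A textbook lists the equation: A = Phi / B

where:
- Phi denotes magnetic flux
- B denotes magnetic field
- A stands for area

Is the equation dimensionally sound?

Yes

Phi (magnetic flux) has dimensions [I^-1 L^2 M T^-2].
B (magnetic field) has dimensions [I^-1 M T^-2].
A (area) has dimensions [L^2].

Left side: [L^2]
Right side: [L^2]

Both sides have the same dimensions, so the equation is dimensionally consistent.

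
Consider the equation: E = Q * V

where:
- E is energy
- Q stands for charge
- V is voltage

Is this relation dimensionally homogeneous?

Yes

E (energy) has dimensions [L^2 M T^-2].
Q (charge) has dimensions [I T].
V (voltage) has dimensions [I^-1 L^2 M T^-3].

Left side: [L^2 M T^-2]
Right side: [L^2 M T^-2]

Both sides have the same dimensions, so the equation is dimensionally consistent.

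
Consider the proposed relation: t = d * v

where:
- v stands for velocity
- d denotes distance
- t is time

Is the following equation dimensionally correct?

No

v (velocity) has dimensions [L T^-1].
d (distance) has dimensions [L].
t (time) has dimensions [T].

Left side: [T]
Right side: [L^2 T^-1]

The two sides have different dimensions, so the equation is NOT dimensionally consistent.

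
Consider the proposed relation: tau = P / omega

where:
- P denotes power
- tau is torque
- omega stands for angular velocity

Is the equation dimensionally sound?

Yes

P (power) has dimensions [L^2 M T^-3].
tau (torque) has dimensions [L^2 M T^-2].
omega (angular velocity) has dimensions [T^-1].

Left side: [L^2 M T^-2]
Right side: [L^2 M T^-2]

Both sides have the same dimensions, so the equation is dimensionally consistent.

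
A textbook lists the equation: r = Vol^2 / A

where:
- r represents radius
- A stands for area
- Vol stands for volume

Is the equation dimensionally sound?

No

r (radius) has dimensions [L].
A (area) has dimensions [L^2].
Vol (volume) has dimensions [L^3].

Left side: [L]
Right side: [L^4]

The two sides have different dimensions, so the equation is NOT dimensionally consistent.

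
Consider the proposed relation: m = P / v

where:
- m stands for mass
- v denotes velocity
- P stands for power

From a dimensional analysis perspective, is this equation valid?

No

m (mass) has dimensions [M].
v (velocity) has dimensions [L T^-1].
P (power) has dimensions [L^2 M T^-3].

Left side: [M]
Right side: [L M T^-2]

The two sides have different dimensions, so the equation is NOT dimensionally consistent.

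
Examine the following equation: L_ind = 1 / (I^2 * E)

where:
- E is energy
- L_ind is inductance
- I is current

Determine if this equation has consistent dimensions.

No

E (energy) has dimensions [L^2 M T^-2].
L_ind (inductance) has dimensions [I^-2 L^2 M T^-2].
I (current) has dimensions [I].

Left side: [I^-2 L^2 M T^-2]
Right side: [I^-2 L^-2 M^-1 T^2]

The two sides have different dimensions, so the equation is NOT dimensionally consistent.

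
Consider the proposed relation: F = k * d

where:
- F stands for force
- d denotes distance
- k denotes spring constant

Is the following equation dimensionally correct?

Yes

F (force) has dimensions [L M T^-2].
d (distance) has dimensions [L].
k (spring constant) has dimensions [M T^-2].

Left side: [L M T^-2]
Right side: [L M T^-2]

Both sides have the same dimensions, so the equation is dimensionally consistent.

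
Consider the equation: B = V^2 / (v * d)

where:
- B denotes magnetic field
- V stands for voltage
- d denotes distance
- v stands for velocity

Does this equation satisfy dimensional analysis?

No

B (magnetic field) has dimensions [I^-1 M T^-2].
V (voltage) has dimensions [I^-1 L^2 M T^-3].
d (distance) has dimensions [L].
v (velocity) has dimensions [L T^-1].

Left side: [I^-1 M T^-2]
Right side: [I^-2 L^2 M^2 T^-5]

The two sides have different dimensions, so the equation is NOT dimensionally consistent.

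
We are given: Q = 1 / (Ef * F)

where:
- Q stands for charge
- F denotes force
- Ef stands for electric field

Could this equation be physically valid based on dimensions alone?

No

Q (charge) has dimensions [I T].
F (force) has dimensions [L M T^-2].
Ef (electric field) has dimensions [I^-1 L M T^-3].

Left side: [I T]
Right side: [I L^-2 M^-2 T^5]

The two sides have different dimensions, so the equation is NOT dimensionally consistent.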